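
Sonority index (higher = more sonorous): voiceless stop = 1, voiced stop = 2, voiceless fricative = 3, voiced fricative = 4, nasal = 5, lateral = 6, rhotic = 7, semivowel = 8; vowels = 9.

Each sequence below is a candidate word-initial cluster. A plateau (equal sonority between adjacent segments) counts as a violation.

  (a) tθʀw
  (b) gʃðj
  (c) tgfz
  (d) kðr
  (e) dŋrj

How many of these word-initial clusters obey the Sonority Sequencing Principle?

5

(a) 1-3-7-8 → obeys
(b) 2-3-4-8 → obeys
(c) 1-2-3-4 → obeys
(d) 1-4-7 → obeys
(e) 2-5-7-8 → obeys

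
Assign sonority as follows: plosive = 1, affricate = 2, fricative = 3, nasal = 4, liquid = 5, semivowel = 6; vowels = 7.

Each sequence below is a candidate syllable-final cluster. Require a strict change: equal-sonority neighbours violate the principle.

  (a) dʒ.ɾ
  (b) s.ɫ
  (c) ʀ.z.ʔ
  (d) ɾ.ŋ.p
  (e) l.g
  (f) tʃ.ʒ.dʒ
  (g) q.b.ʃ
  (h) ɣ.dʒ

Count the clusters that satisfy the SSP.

4

(a) 2-5 → violates
(b) 3-5 → violates
(c) 5-3-1 → obeys
(d) 5-4-1 → obeys
(e) 5-1 → obeys
(f) 2-3-2 → violates
(g) 1-1-3 → violates
(h) 3-2 → obeys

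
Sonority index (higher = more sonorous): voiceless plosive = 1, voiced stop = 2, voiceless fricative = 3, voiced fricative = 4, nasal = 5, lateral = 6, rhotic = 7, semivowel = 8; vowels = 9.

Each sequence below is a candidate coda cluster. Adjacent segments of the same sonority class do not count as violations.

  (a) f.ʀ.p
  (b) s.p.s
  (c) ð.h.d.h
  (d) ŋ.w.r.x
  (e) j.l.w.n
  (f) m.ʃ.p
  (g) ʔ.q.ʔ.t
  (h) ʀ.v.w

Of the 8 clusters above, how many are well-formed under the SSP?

2

(a) 3-7-1 → violates
(b) 3-1-3 → violates
(c) 4-3-2-3 → violates
(d) 5-8-7-3 → violates
(e) 8-6-8-5 → violates
(f) 5-3-1 → obeys
(g) 1-1-1-1 → obeys
(h) 7-4-8 → violates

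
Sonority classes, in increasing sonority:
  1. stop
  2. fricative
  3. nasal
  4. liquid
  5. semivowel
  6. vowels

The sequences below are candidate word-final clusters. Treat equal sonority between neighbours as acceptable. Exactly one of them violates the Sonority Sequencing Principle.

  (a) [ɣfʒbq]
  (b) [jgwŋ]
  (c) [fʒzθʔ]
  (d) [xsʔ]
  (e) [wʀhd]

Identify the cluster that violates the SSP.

(a) 2-2-2-1-1 → obeys
(b) 5-1-5-3 → violates
(c) 2-2-2-2-1 → obeys
(d) 2-2-1 → obeys
(e) 5-4-2-1 → obeys

b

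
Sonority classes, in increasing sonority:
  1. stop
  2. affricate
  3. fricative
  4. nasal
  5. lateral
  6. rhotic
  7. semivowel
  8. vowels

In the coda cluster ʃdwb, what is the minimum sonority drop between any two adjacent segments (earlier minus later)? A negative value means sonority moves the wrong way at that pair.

/ʃ/ — fricative, sonority 3.
/d/ — stop, sonority 1.
/w/ — semivowel, sonority 7.
/b/ — stop, sonority 1.
/ʃ/→/d/: change +2.
/d/→/w/: change -6.
/w/→/b/: change +6.
Minimum = -6.

-6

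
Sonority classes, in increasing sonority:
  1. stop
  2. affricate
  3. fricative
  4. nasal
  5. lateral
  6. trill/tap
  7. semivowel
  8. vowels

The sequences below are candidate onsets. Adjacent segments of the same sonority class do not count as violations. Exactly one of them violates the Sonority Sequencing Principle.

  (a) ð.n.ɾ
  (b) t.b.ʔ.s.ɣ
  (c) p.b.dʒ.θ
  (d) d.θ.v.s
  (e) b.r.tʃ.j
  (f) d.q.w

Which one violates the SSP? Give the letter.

e

(a) 3-4-6 → obeys
(b) 1-1-1-3-3 → obeys
(c) 1-1-2-3 → obeys
(d) 1-3-3-3 → obeys
(e) 1-6-2-7 → violates
(f) 1-1-7 → obeys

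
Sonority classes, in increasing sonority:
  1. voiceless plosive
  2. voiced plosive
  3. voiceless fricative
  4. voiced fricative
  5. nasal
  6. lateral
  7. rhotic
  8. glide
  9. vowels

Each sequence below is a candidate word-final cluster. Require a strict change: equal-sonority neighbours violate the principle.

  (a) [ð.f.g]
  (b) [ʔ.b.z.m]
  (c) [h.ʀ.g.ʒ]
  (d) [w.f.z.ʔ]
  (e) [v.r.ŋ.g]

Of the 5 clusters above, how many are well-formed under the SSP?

1

(a) 4-3-2 → obeys
(b) 1-2-4-5 → violates
(c) 3-7-2-4 → violates
(d) 8-3-4-1 → violates
(e) 4-7-5-2 → violates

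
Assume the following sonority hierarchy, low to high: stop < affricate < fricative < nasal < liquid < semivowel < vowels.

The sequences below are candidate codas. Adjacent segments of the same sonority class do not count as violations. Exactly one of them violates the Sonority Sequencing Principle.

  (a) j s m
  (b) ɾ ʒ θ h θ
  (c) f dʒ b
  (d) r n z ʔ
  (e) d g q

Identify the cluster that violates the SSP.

(a) j s m: profile 6-3-4 — violates.
(b) ɾ ʒ θ h θ: profile 5-3-3-3-3 — obeys.
(c) f dʒ b: profile 3-2-1 — obeys.
(d) r n z ʔ: profile 5-4-3-1 — obeys.
(e) d g q: profile 1-1-1 — obeys.

a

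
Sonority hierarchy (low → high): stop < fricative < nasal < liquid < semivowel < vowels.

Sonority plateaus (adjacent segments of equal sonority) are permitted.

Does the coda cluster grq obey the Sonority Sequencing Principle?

no

/g/ — stop, sonority 1.
/r/ — liquid, sonority 4.
/q/ — stop, sonority 1.
The profile is 1-4-1. Between /g/ (1) and /r/ (4) sonority does not fall, so the cluster violates the SSP.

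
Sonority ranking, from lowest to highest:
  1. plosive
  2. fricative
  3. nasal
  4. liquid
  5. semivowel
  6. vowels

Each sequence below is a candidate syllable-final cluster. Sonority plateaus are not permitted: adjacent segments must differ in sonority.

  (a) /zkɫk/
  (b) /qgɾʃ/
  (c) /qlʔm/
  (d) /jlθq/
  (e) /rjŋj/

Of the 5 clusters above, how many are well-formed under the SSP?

1

(a) /zkɫk/: profile 2-1-4-1 — violates.
(b) /qgɾʃ/: profile 1-1-4-2 — violates.
(c) /qlʔm/: profile 1-4-1-3 — violates.
(d) /jlθq/: profile 5-4-2-1 — obeys.
(e) /rjŋj/: profile 4-5-3-5 — violates.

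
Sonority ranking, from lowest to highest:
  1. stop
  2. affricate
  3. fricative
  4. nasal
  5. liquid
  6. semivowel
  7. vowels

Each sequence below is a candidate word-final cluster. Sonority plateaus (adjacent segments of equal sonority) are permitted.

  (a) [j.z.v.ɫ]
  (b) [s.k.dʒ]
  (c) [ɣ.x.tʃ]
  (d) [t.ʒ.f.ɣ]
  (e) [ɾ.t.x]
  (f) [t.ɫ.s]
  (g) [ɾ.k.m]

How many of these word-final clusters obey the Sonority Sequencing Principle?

1

(a) sonority 6-3-3-5: ill-formed.
(b) sonority 3-1-2: ill-formed.
(c) sonority 3-3-2: well-formed.
(d) sonority 1-3-3-3: ill-formed.
(e) sonority 5-1-3: ill-formed.
(f) sonority 1-5-3: ill-formed.
(g) sonority 5-1-4: ill-formed.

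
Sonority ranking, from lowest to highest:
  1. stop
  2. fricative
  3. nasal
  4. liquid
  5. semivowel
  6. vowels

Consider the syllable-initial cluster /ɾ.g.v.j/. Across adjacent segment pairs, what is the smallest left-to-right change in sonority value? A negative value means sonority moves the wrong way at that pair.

/ɾ/ is a liquid (sonority 4).
/g/ is a stop (sonority 1).
/v/ is a fricative (sonority 2).
/j/ is a semivowel (sonority 5).
/ɾ/→/g/: change -3.
/g/→/v/: change +1.
/v/→/j/: change +3.
Minimum = -3.

-3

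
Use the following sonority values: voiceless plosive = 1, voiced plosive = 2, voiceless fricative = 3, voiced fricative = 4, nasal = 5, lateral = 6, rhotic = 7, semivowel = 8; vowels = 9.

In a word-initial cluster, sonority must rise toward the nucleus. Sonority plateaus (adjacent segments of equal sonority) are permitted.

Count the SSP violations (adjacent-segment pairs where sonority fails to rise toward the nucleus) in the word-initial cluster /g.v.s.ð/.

1

/g/ — voiced plosive, sonority 2.
/v/ — voiced fricative, sonority 4.
/s/ — voiceless fricative, sonority 3.
/ð/ — voiced fricative, sonority 4.
/g/→/v/: 2→4 (rises) — ok.
/v/→/s/: 4→3 (does not rise) — violation.
/s/→/ð/: 3→4 (rises) — ok.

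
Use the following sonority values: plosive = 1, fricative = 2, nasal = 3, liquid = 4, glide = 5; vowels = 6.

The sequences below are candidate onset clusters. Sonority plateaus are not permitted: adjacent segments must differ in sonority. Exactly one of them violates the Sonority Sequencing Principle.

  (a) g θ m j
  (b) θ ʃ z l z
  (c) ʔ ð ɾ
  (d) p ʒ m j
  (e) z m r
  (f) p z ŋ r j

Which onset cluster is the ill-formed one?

b

(a) 1-2-3-5 → obeys
(b) 2-2-2-4-2 → violates
(c) 1-2-4 → obeys
(d) 1-2-3-5 → obeys
(e) 2-3-4 → obeys
(f) 1-2-3-4-5 → obeys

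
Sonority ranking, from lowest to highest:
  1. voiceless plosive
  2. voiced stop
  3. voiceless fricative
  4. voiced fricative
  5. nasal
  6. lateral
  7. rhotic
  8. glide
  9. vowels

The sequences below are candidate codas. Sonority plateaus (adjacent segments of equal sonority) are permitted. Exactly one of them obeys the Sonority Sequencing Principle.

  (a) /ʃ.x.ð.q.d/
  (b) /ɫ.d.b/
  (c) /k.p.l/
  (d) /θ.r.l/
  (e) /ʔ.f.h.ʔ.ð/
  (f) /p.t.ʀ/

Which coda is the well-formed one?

(a) /ʃ.x.ð.q.d/: profile 3-3-4-1-2 — violates.
(b) /ɫ.d.b/: profile 6-2-2 — obeys.
(c) /k.p.l/: profile 1-1-6 — violates.
(d) /θ.r.l/: profile 3-7-6 — violates.
(e) /ʔ.f.h.ʔ.ð/: profile 1-3-3-1-4 — violates.
(f) /p.t.ʀ/: profile 1-1-7 — violates.

b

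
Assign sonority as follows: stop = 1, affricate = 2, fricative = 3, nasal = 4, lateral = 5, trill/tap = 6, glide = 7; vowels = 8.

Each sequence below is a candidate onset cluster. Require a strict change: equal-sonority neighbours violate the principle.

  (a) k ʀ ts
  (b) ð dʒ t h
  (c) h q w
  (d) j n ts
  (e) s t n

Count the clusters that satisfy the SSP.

0

(a) sonority 1-6-2: ill-formed.
(b) sonority 3-2-1-3: ill-formed.
(c) sonority 3-1-7: ill-formed.
(d) sonority 7-4-2: ill-formed.
(e) sonority 3-1-4: ill-formed.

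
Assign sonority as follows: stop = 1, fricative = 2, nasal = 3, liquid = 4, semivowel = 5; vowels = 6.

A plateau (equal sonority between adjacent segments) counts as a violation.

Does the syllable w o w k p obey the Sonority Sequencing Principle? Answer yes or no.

Onset: /w/ is a semivowel (sonority 5); then the nucleus /o/ (sonority 6).
Onset profile 5-6 — rises to the nucleus.
Coda: /w/ is a semivowel (sonority 5), /k/ is a stop (sonority 1), /p/ is a stop (sonority 1).
Coda profile 6-5-1-1 — does not strictly fall throughout.

no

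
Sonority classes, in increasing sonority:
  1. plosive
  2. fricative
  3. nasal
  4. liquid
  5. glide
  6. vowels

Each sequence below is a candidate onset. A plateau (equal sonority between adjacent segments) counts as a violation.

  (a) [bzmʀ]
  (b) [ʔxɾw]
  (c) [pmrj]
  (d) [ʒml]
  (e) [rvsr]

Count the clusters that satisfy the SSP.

4

(a) sonority 1-2-3-4: well-formed.
(b) sonority 1-2-4-5: well-formed.
(c) sonority 1-3-4-5: well-formed.
(d) sonority 2-3-4: well-formed.
(e) sonority 4-2-2-4: ill-formed.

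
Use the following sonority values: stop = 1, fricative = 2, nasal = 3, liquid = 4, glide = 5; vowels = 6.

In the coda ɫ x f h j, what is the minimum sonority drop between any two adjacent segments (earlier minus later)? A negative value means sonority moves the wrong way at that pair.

/ɫ/: liquid = 4.
/x/: fricative = 2.
/f/: fricative = 2.
/h/: fricative = 2.
/j/: glide = 5.
/ɫ/→/x/: change +2.
/x/→/f/: change +0.
/f/→/h/: change +0.
/h/→/j/: change -3.
Minimum = -3.

-3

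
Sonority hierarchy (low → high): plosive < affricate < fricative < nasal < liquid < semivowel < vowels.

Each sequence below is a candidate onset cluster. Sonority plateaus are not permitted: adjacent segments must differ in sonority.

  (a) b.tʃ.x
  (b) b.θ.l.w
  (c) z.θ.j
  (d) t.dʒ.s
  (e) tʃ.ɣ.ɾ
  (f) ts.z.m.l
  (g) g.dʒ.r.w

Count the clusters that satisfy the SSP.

6

(a) 1-2-3 → obeys
(b) 1-3-5-6 → obeys
(c) 3-3-6 → violates
(d) 1-2-3 → obeys
(e) 2-3-5 → obeys
(f) 2-3-4-5 → obeys
(g) 1-2-5-6 → obeys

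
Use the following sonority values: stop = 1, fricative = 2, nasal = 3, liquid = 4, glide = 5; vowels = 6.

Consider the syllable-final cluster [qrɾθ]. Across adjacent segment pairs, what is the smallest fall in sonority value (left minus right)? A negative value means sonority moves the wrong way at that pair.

-3

/q/ is a stop (sonority 1).
/r/ is a liquid (sonority 4).
/ɾ/ is a liquid (sonority 4).
/θ/ is a fricative (sonority 2).
/q/→/r/: change -3.
/r/→/ɾ/: change +0.
/ɾ/→/θ/: change +2.
Minimum = -3.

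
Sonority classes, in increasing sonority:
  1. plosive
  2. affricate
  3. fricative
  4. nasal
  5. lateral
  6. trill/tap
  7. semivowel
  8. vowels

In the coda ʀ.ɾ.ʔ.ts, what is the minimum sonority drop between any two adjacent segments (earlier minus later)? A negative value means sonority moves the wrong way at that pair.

/ʀ/ is a trill/tap (sonority 6).
/ɾ/ is a trill/tap (sonority 6).
/ʔ/ is a plosive (sonority 1).
/ts/ is an affricate (sonority 2).
/ʀ/→/ɾ/: change +0.
/ɾ/→/ʔ/: change +5.
/ʔ/→/ts/: change -1.
Minimum = -1.

-1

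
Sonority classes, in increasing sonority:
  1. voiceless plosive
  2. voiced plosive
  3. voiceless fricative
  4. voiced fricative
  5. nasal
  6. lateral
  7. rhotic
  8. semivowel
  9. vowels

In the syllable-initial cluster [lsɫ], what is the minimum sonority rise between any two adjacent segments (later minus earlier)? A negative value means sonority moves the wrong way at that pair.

-3

/l/ — lateral, sonority 6.
/s/ — voiceless fricative, sonority 3.
/ɫ/ — lateral, sonority 6.
/l/→/s/: change -3.
/s/→/ɫ/: change +3.
Minimum = -3.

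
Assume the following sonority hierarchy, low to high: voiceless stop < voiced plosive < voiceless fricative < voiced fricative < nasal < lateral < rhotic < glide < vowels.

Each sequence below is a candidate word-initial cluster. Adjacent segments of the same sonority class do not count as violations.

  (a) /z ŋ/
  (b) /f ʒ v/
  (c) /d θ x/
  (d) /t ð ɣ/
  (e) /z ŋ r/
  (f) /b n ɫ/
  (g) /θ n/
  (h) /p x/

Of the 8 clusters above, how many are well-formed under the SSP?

8

(a) /z ŋ/: profile 4-5 — obeys.
(b) /f ʒ v/: profile 3-4-4 — obeys.
(c) /d θ x/: profile 2-3-3 — obeys.
(d) /t ð ɣ/: profile 1-4-4 — obeys.
(e) /z ŋ r/: profile 4-5-7 — obeys.
(f) /b n ɫ/: profile 2-5-6 — obeys.
(g) /θ n/: profile 3-5 — obeys.
(h) /p x/: profile 1-3 — obeys.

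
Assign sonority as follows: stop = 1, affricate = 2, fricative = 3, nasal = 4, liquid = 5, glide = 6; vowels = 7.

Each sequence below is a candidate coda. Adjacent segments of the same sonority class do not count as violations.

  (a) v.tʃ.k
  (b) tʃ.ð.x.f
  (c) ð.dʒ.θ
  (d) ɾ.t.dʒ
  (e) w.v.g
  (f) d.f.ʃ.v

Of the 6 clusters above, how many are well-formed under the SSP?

(a) 3-2-1 → obeys
(b) 2-3-3-3 → violates
(c) 3-2-3 → violates
(d) 5-1-2 → violates
(e) 6-3-1 → obeys
(f) 1-3-3-3 → violates

2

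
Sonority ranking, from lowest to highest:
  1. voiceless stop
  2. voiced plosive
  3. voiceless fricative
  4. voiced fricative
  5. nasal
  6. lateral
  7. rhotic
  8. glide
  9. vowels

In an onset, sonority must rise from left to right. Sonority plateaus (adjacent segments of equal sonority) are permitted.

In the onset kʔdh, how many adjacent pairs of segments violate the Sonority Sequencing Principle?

0

/k/ — voiceless stop, sonority 1.
/ʔ/ — voiceless stop, sonority 1.
/d/ — voiced plosive, sonority 2.
/h/ — voiceless fricative, sonority 3.
/k/→/ʔ/: 1→1 (plateau, allowed) — ok.
/ʔ/→/d/: 1→2 (rises) — ok.
/d/→/h/: 2→3 (rises) — ok.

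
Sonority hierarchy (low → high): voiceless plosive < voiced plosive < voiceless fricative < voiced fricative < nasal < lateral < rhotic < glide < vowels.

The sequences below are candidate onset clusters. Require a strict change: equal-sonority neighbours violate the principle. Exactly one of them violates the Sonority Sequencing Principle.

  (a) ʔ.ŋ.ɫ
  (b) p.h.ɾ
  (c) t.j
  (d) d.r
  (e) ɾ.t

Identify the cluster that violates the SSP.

(a) 1-5-6 → obeys
(b) 1-3-7 → obeys
(c) 1-8 → obeys
(d) 2-7 → obeys
(e) 7-1 → violates

e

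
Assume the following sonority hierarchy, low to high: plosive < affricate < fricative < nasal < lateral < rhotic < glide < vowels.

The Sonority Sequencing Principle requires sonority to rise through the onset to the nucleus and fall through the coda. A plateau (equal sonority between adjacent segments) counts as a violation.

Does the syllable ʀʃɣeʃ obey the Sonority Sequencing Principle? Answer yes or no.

Onset: /ʀ/ is a rhotic (sonority 6), /ʃ/ is a fricative (sonority 3), /ɣ/ is a fricative (sonority 3); then the nucleus /e/ (sonority 8).
Onset profile 6-3-3-8 — does not strictly rise throughout.
Coda: /ʃ/ is a fricative (sonority 3).
Coda profile 8-3 — falls from the nucleus.

no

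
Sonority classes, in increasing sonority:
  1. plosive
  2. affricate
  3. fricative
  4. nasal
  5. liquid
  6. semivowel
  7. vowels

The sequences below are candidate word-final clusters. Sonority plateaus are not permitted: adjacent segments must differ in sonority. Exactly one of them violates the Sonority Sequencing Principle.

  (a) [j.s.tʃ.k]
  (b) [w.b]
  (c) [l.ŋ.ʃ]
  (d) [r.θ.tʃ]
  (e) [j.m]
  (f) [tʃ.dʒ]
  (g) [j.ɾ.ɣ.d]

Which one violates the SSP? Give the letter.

f

(a) sonority 6-3-2-1: well-formed.
(b) sonority 6-1: well-formed.
(c) sonority 5-4-3: well-formed.
(d) sonority 5-3-2: well-formed.
(e) sonority 6-4: well-formed.
(f) sonority 2-2: ill-formed.
(g) sonority 6-5-3-1: well-formed.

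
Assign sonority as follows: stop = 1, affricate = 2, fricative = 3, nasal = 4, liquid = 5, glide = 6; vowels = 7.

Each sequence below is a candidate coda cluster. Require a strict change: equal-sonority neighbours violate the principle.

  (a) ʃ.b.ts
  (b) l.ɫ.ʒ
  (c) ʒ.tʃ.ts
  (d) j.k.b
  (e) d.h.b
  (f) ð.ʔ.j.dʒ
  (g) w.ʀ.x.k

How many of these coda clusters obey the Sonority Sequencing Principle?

1

(a) ʃ.b.ts: profile 3-1-2 — violates.
(b) l.ɫ.ʒ: profile 5-5-3 — violates.
(c) ʒ.tʃ.ts: profile 3-2-2 — violates.
(d) j.k.b: profile 6-1-1 — violates.
(e) d.h.b: profile 1-3-1 — violates.
(f) ð.ʔ.j.dʒ: profile 3-1-6-2 — violates.
(g) w.ʀ.x.k: profile 6-5-3-1 — obeys.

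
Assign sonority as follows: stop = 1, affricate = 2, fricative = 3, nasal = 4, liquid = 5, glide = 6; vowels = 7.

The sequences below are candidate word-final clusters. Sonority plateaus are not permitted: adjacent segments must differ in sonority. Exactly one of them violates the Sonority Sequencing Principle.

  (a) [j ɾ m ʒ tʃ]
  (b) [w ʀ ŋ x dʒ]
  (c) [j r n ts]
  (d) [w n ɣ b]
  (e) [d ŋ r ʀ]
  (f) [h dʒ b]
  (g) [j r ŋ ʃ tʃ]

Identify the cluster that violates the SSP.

(a) sonority 6-5-4-3-2: well-formed.
(b) sonority 6-5-4-3-2: well-formed.
(c) sonority 6-5-4-2: well-formed.
(d) sonority 6-4-3-1: well-formed.
(e) sonority 1-4-5-5: ill-formed.
(f) sonority 3-2-1: well-formed.
(g) sonority 6-5-4-3-2: well-formed.

e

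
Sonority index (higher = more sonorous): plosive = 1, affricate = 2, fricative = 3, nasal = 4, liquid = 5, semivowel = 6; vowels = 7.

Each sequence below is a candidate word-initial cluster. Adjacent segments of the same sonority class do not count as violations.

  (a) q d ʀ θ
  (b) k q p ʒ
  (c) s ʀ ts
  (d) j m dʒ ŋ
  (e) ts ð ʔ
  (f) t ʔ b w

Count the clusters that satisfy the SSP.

2

(a) sonority 1-1-5-3: ill-formed.
(b) sonority 1-1-1-3: well-formed.
(c) sonority 3-5-2: ill-formed.
(d) sonority 6-4-2-4: ill-formed.
(e) sonority 2-3-1: ill-formed.
(f) sonority 1-1-1-6: well-formed.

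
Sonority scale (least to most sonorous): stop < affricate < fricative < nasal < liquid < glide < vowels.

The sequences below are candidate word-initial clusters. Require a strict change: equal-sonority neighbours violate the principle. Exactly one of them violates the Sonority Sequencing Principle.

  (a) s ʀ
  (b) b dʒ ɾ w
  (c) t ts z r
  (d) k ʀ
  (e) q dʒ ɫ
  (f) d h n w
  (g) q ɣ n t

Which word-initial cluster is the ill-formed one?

g

(a) sonority 3-5: well-formed.
(b) sonority 1-2-5-6: well-formed.
(c) sonority 1-2-3-5: well-formed.
(d) sonority 1-5: well-formed.
(e) sonority 1-2-5: well-formed.
(f) sonority 1-3-4-6: well-formed.
(g) sonority 1-3-4-1: ill-formed.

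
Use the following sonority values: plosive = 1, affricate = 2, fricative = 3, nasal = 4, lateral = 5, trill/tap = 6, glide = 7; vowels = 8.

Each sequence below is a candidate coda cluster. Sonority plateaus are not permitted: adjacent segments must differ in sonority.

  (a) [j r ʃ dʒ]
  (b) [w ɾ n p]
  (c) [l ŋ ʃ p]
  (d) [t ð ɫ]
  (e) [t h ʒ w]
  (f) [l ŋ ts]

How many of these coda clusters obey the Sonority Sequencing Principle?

(a) [j r ʃ dʒ]: profile 7-6-3-2 — obeys.
(b) [w ɾ n p]: profile 7-6-4-1 — obeys.
(c) [l ŋ ʃ p]: profile 5-4-3-1 — obeys.
(d) [t ð ɫ]: profile 1-3-5 — violates.
(e) [t h ʒ w]: profile 1-3-3-7 — violates.
(f) [l ŋ ts]: profile 5-4-2 — obeys.

4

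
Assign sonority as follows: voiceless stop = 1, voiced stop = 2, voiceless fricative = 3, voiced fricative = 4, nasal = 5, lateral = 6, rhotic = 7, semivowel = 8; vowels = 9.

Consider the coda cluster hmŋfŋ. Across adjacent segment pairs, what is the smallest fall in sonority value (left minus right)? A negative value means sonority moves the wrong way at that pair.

-2

/h/ — voiceless fricative, sonority 3.
/m/ — nasal, sonority 5.
/ŋ/ — nasal, sonority 5.
/f/ — voiceless fricative, sonority 3.
/ŋ/ — nasal, sonority 5.
/h/→/m/: change -2.
/m/→/ŋ/: change +0.
/ŋ/→/f/: change +2.
/f/→/ŋ/: change -2.
Minimum = -2.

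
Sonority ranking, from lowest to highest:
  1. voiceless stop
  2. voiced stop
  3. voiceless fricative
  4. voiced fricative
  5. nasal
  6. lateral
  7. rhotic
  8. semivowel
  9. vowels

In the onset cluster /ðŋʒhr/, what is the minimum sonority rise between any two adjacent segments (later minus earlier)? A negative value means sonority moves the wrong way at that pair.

-1

/ð/: voiced fricative = 4.
/ŋ/: nasal = 5.
/ʒ/: voiced fricative = 4.
/h/: voiceless fricative = 3.
/r/: rhotic = 7.
/ð/→/ŋ/: change +1.
/ŋ/→/ʒ/: change -1.
/ʒ/→/h/: change -1.
/h/→/r/: change +4.
Minimum = -1.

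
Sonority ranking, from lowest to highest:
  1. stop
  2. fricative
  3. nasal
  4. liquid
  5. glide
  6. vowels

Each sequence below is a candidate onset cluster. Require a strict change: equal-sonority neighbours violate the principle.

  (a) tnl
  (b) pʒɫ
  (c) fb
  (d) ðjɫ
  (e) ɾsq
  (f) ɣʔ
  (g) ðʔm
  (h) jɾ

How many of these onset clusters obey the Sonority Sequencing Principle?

2

(a) tnl: profile 1-3-4 — obeys.
(b) pʒɫ: profile 1-2-4 — obeys.
(c) fb: profile 2-1 — violates.
(d) ðjɫ: profile 2-5-4 — violates.
(e) ɾsq: profile 4-2-1 — violates.
(f) ɣʔ: profile 2-1 — violates.
(g) ðʔm: profile 2-1-3 — violates.
(h) jɾ: profile 5-4 — violates.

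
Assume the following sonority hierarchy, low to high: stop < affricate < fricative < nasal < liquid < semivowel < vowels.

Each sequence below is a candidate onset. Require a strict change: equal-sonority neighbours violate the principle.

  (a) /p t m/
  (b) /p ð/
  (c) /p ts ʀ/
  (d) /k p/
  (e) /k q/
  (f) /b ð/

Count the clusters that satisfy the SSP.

(a) /p t m/: profile 1-1-4 — violates.
(b) /p ð/: profile 1-3 — obeys.
(c) /p ts ʀ/: profile 1-2-5 — obeys.
(d) /k p/: profile 1-1 — violates.
(e) /k q/: profile 1-1 — violates.
(f) /b ð/: profile 1-3 — obeys.

3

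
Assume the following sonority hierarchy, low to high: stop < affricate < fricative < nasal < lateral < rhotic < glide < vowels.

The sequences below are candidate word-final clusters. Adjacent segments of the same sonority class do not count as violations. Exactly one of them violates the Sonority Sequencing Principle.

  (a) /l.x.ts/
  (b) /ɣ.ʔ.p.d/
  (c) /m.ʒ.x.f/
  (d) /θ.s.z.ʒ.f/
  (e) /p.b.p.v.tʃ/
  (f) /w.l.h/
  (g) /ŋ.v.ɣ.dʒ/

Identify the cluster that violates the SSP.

(a) sonority 5-3-2: well-formed.
(b) sonority 3-1-1-1: well-formed.
(c) sonority 4-3-3-3: well-formed.
(d) sonority 3-3-3-3-3: well-formed.
(e) sonority 1-1-1-3-2: ill-formed.
(f) sonority 7-5-3: well-formed.
(g) sonority 4-3-3-2: well-formed.

e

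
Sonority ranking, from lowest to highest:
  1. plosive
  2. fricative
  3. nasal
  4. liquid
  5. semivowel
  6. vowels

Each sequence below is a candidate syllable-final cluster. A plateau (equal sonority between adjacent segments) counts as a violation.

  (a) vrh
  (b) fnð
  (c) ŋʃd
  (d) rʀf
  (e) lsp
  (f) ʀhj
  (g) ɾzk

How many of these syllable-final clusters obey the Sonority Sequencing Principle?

3

(a) vrh: profile 2-4-2 — violates.
(b) fnð: profile 2-3-2 — violates.
(c) ŋʃd: profile 3-2-1 — obeys.
(d) rʀf: profile 4-4-2 — violates.
(e) lsp: profile 4-2-1 — obeys.
(f) ʀhj: profile 4-2-5 — violates.
(g) ɾzk: profile 4-2-1 — obeys.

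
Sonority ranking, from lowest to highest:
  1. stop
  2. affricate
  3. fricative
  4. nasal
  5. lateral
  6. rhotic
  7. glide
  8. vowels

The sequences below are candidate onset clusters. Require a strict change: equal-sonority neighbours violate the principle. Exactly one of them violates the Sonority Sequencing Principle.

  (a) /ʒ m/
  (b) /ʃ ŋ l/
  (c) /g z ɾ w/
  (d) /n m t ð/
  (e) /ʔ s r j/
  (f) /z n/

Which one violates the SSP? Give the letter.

d

(a) /ʒ m/: profile 3-4 — obeys.
(b) /ʃ ŋ l/: profile 3-4-5 — obeys.
(c) /g z ɾ w/: profile 1-3-6-7 — obeys.
(d) /n m t ð/: profile 4-4-1-3 — violates.
(e) /ʔ s r j/: profile 1-3-6-7 — obeys.
(f) /z n/: profile 3-4 — obeys.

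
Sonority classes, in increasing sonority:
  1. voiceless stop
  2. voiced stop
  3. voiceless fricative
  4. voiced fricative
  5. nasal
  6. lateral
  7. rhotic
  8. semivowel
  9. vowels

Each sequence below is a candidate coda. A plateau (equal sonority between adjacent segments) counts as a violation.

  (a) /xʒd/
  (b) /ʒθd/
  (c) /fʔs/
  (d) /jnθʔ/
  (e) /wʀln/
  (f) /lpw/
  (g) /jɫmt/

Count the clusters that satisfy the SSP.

(a) /xʒd/: profile 3-4-2 — violates.
(b) /ʒθd/: profile 4-3-2 — obeys.
(c) /fʔs/: profile 3-1-3 — violates.
(d) /jnθʔ/: profile 8-5-3-1 — obeys.
(e) /wʀln/: profile 8-7-6-5 — obeys.
(f) /lpw/: profile 6-1-8 — violates.
(g) /jɫmt/: profile 8-6-5-1 — obeys.

4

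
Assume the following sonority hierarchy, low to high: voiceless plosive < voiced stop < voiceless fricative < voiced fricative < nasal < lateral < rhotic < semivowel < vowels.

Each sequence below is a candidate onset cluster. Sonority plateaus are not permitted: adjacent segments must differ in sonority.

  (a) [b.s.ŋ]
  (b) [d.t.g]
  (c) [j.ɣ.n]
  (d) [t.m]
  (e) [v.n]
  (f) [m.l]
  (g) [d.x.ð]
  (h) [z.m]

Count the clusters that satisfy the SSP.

(a) [b.s.ŋ]: profile 2-3-5 — obeys.
(b) [d.t.g]: profile 2-1-2 — violates.
(c) [j.ɣ.n]: profile 8-4-5 — violates.
(d) [t.m]: profile 1-5 — obeys.
(e) [v.n]: profile 4-5 — obeys.
(f) [m.l]: profile 5-6 — obeys.
(g) [d.x.ð]: profile 2-3-4 — obeys.
(h) [z.m]: profile 4-5 — obeys.

6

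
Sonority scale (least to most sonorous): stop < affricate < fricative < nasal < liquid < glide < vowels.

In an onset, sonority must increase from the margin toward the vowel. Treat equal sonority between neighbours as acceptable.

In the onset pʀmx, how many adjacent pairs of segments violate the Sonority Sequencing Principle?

/p/: stop = 1.
/ʀ/: liquid = 5.
/m/: nasal = 4.
/x/: fricative = 3.
/p/→/ʀ/: 1→5 (rises) — ok.
/ʀ/→/m/: 5→4 (does not rise) — violation.
/m/→/x/: 4→3 (does not rise) — violation.

2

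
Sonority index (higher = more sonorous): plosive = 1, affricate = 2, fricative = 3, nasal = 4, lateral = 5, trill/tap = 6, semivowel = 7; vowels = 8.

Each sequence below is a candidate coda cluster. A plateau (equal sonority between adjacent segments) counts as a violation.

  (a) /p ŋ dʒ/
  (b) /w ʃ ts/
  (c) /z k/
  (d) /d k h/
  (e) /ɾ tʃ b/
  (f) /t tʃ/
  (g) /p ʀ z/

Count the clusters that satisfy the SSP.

3

(a) sonority 1-4-2: ill-formed.
(b) sonority 7-3-2: well-formed.
(c) sonority 3-1: well-formed.
(d) sonority 1-1-3: ill-formed.
(e) sonority 6-2-1: well-formed.
(f) sonority 1-2: ill-formed.
(g) sonority 1-6-3: ill-formed.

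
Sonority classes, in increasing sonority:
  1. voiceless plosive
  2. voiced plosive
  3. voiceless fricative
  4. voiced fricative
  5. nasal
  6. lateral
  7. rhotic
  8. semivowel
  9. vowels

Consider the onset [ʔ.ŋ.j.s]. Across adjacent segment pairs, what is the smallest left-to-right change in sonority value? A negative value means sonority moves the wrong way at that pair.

-5

/ʔ/ — voiceless plosive, sonority 1.
/ŋ/ — nasal, sonority 5.
/j/ — semivowel, sonority 8.
/s/ — voiceless fricative, sonority 3.
/ʔ/→/ŋ/: change +4.
/ŋ/→/j/: change +3.
/j/→/s/: change -5.
Minimum = -5.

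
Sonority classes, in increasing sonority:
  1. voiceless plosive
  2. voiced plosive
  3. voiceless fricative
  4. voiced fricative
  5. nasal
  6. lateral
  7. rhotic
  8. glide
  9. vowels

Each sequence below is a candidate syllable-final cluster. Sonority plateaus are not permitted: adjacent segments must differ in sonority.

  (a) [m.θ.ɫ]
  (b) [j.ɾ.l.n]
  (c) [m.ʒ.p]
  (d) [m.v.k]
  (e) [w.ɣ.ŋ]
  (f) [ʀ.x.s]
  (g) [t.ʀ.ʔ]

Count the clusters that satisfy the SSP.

3

(a) 5-3-6 → violates
(b) 8-7-6-5 → obeys
(c) 5-4-1 → obeys
(d) 5-4-1 → obeys
(e) 8-4-5 → violates
(f) 7-3-3 → violates
(g) 1-7-1 → violates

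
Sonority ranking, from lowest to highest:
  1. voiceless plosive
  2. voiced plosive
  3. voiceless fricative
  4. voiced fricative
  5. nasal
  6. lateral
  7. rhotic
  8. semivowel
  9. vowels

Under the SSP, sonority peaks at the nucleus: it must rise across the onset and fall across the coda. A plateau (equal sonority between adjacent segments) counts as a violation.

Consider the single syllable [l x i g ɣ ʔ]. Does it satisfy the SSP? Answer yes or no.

no

Onset: /l/ is a lateral (sonority 6), /x/ is a voiceless fricative (sonority 3); then the nucleus /i/ (sonority 9).
Onset profile 6-3-9 — does not strictly rise throughout.
Coda: /g/ is a voiced plosive (sonority 2), /ɣ/ is a voiced fricative (sonority 4), /ʔ/ is a voiceless plosive (sonority 1).
Coda profile 9-2-4-1 — does not strictly fall throughout.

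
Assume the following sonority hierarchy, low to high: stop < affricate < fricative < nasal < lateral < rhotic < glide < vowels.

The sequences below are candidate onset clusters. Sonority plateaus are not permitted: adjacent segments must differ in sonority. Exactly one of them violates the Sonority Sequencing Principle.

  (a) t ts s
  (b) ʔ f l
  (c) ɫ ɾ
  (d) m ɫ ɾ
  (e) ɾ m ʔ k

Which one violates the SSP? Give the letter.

(a) 1-2-3 → obeys
(b) 1-3-5 → obeys
(c) 5-6 → obeys
(d) 4-5-6 → obeys
(e) 6-4-1-1 → violates

e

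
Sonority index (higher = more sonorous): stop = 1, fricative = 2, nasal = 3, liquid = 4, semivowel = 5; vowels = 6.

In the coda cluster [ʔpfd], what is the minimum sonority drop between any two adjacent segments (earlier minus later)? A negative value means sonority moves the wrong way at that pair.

-1

/ʔ/ is a stop (sonority 1).
/p/ is a stop (sonority 1).
/f/ is a fricative (sonority 2).
/d/ is a stop (sonority 1).
/ʔ/→/p/: change +0.
/p/→/f/: change -1.
/f/→/d/: change +1.
Minimum = -1.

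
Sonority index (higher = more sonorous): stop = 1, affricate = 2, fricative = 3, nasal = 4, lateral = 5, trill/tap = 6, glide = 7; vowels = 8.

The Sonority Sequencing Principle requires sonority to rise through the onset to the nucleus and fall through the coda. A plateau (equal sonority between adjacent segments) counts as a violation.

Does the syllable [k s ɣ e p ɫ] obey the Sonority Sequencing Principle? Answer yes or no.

Onset: /k/ is a stop (sonority 1), /s/ is a fricative (sonority 3), /ɣ/ is a fricative (sonority 3); then the nucleus /e/ (sonority 8).
Onset profile 1-3-3-8 — does not strictly rise throughout.
Coda: /p/ is a stop (sonority 1), /ɫ/ is a lateral (sonority 5).
Coda profile 8-1-5 — does not strictly fall throughout.

no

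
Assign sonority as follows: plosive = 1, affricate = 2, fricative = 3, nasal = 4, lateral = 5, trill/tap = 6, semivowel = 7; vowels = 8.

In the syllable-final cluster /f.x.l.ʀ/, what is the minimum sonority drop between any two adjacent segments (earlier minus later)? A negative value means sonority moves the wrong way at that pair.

/f/ — fricative, sonority 3.
/x/ — fricative, sonority 3.
/l/ — lateral, sonority 5.
/ʀ/ — trill/tap, sonority 6.
/f/→/x/: change +0.
/x/→/l/: change -2.
/l/→/ʀ/: change -1.
Minimum = -2.

-2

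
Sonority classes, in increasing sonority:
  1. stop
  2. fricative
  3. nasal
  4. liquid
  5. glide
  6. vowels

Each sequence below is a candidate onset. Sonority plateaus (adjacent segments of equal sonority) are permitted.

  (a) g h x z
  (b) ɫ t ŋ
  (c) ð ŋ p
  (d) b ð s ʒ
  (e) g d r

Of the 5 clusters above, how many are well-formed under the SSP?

(a) 1-2-2-2 → obeys
(b) 4-1-3 → violates
(c) 2-3-1 → violates
(d) 1-2-2-2 → obeys
(e) 1-1-4 → obeys

3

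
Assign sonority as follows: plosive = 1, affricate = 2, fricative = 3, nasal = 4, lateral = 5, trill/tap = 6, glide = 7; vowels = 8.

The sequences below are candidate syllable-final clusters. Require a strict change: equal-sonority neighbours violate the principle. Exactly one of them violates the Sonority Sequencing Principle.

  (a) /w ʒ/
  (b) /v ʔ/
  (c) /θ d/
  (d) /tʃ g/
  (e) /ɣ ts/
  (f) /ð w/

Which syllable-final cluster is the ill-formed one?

f

(a) sonority 7-3: well-formed.
(b) sonority 3-1: well-formed.
(c) sonority 3-1: well-formed.
(d) sonority 2-1: well-formed.
(e) sonority 3-2: well-formed.
(f) sonority 3-7: ill-formed.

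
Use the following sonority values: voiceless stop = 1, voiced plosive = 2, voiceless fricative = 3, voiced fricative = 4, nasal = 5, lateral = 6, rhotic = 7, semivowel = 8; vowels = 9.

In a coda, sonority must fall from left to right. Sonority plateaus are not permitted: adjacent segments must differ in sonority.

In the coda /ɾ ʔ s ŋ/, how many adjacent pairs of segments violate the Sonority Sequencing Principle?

2

/ɾ/ is a rhotic (sonority 7).
/ʔ/ is a voiceless stop (sonority 1).
/s/ is a voiceless fricative (sonority 3).
/ŋ/ is a nasal (sonority 5).
/ɾ/→/ʔ/: 7→1 (falls) — ok.
/ʔ/→/s/: 1→3 (does not fall) — violation.
/s/→/ŋ/: 3→5 (does not fall) — violation.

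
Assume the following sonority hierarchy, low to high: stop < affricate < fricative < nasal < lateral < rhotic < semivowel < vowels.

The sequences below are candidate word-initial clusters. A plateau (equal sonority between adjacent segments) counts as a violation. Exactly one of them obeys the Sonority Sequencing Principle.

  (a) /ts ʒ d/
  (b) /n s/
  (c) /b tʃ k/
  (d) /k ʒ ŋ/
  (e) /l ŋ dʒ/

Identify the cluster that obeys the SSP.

(a) sonority 2-3-1: ill-formed.
(b) sonority 4-3: ill-formed.
(c) sonority 1-2-1: ill-formed.
(d) sonority 1-3-4: well-formed.
(e) sonority 5-4-2: ill-formed.

d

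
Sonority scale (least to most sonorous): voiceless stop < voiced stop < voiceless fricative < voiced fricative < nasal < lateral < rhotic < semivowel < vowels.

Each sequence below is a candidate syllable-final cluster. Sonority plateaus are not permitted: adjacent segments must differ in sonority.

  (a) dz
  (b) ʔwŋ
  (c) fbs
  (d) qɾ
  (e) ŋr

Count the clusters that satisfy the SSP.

(a) 2-4 → violates
(b) 1-8-5 → violates
(c) 3-2-3 → violates
(d) 1-7 → violates
(e) 5-7 → violates

0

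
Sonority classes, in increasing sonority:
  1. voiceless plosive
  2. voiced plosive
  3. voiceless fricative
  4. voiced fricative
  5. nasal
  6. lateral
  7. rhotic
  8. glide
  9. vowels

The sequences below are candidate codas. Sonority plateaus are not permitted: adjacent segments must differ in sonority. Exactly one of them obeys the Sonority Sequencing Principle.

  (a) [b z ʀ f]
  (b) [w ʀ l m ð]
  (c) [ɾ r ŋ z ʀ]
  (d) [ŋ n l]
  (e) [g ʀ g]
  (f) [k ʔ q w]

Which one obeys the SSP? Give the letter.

(a) sonority 2-4-7-3: ill-formed.
(b) sonority 8-7-6-5-4: well-formed.
(c) sonority 7-7-5-4-7: ill-formed.
(d) sonority 5-5-6: ill-formed.
(e) sonority 2-7-2: ill-formed.
(f) sonority 1-1-1-8: ill-formed.

b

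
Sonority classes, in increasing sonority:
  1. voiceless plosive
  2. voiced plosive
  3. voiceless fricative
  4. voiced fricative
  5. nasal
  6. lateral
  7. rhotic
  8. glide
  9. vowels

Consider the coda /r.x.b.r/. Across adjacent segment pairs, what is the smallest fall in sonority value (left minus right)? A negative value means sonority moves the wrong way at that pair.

/r/ — rhotic, sonority 7.
/x/ — voiceless fricative, sonority 3.
/b/ — voiced plosive, sonority 2.
/r/ — rhotic, sonority 7.
/r/→/x/: change +4.
/x/→/b/: change +1.
/b/→/r/: change -5.
Minimum = -5.

-5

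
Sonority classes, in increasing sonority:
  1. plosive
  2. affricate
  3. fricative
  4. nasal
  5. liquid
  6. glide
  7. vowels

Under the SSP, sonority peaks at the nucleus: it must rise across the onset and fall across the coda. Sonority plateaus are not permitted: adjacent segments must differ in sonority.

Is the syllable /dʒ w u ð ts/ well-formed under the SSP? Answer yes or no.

yes

Onset: /dʒ/ is an affricate (sonority 2), /w/ is a glide (sonority 6); then the nucleus /u/ (sonority 7).
Onset profile 2-6-7 — rises to the nucleus.
Coda: /ð/ is a fricative (sonority 3), /ts/ is an affricate (sonority 2).
Coda profile 7-3-2 — falls from the nucleus.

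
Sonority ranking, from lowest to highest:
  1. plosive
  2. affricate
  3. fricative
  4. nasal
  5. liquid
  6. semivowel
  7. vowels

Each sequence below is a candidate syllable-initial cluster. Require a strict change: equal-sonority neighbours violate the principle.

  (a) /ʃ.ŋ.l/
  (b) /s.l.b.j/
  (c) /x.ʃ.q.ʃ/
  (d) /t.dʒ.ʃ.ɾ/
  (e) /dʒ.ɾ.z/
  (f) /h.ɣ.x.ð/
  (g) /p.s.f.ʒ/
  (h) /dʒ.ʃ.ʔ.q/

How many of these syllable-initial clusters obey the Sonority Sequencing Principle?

2

(a) 3-4-5 → obeys
(b) 3-5-1-6 → violates
(c) 3-3-1-3 → violates
(d) 1-2-3-5 → obeys
(e) 2-5-3 → violates
(f) 3-3-3-3 → violates
(g) 1-3-3-3 → violates
(h) 2-3-1-1 → violates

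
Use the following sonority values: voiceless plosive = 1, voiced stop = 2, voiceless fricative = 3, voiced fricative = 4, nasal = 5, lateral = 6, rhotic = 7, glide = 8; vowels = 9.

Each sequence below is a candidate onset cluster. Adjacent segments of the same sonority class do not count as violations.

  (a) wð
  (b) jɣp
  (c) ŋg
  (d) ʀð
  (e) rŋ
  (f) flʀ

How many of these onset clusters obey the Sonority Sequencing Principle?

1

(a) wð: profile 8-4 — violates.
(b) jɣp: profile 8-4-1 — violates.
(c) ŋg: profile 5-2 — violates.
(d) ʀð: profile 7-4 — violates.
(e) rŋ: profile 7-5 — violates.
(f) flʀ: profile 3-6-7 — obeys.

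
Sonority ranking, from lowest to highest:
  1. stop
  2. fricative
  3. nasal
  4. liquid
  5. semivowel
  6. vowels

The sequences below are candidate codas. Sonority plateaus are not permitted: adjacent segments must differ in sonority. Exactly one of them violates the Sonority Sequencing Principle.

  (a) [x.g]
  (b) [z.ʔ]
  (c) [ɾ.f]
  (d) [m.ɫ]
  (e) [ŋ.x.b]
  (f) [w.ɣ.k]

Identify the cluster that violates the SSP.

(a) sonority 2-1: well-formed.
(b) sonority 2-1: well-formed.
(c) sonority 4-2: well-formed.
(d) sonority 3-4: ill-formed.
(e) sonority 3-2-1: well-formed.
(f) sonority 5-2-1: well-formed.

d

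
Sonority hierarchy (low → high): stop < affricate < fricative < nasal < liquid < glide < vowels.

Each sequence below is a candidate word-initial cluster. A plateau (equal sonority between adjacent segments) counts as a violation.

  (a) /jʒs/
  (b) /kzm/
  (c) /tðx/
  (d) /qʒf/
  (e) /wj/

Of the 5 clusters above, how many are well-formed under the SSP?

(a) sonority 6-3-3: ill-formed.
(b) sonority 1-3-4: well-formed.
(c) sonority 1-3-3: ill-formed.
(d) sonority 1-3-3: ill-formed.
(e) sonority 6-6: ill-formed.

1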